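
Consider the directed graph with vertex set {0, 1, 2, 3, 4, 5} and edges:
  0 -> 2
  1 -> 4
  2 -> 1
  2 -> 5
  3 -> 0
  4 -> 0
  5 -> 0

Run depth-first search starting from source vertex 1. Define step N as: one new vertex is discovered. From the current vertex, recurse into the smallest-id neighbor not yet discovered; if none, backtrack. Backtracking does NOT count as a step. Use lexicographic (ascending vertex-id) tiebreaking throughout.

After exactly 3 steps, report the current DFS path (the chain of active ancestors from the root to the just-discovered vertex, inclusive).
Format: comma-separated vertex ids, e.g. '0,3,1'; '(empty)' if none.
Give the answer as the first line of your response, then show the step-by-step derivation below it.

1,4,0

step 1: discover 1; path=1; order=1
step 2: discover 4; path=1>4; order=1,4
step 3: discover 0; path=1>4>0; order=1,4,0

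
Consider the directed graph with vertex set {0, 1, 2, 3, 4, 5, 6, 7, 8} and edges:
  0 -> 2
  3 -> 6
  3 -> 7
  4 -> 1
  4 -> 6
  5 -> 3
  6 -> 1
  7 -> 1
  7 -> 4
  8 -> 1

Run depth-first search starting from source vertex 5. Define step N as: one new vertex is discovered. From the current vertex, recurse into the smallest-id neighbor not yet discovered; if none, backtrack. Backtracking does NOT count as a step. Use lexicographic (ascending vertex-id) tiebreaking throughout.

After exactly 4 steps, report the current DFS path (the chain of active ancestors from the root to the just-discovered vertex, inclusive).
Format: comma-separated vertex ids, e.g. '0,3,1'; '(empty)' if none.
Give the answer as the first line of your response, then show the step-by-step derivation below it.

5,3,6,1

step 1: discover 5; path=5; order=5
step 2: discover 3; path=5>3; order=5,3
step 3: discover 6; path=5>3>6; order=5,3,6
step 4: discover 1; path=5>3>6>1; order=5,3,6,1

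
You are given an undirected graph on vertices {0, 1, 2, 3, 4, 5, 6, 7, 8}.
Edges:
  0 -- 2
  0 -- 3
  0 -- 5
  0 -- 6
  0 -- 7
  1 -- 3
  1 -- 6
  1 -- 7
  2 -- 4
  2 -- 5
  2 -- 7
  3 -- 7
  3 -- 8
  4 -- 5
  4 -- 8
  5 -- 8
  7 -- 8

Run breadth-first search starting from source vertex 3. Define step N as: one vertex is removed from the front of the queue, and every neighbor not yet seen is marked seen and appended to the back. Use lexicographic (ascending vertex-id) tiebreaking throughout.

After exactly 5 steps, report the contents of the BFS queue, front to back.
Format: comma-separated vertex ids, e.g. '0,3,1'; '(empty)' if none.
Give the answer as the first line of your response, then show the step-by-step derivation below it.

2,5,6,4

step 1: dequeue 3; queue=[0,1,7,8]; order=3
step 2: dequeue 0; queue=[1,7,8,2,5,6]; order=3,0
step 3: dequeue 1; queue=[7,8,2,5,6]; order=3,0,1
step 4: dequeue 7; queue=[8,2,5,6]; order=3,0,1,7
step 5: dequeue 8; queue=[2,5,6,4]; order=3,0,1,7,8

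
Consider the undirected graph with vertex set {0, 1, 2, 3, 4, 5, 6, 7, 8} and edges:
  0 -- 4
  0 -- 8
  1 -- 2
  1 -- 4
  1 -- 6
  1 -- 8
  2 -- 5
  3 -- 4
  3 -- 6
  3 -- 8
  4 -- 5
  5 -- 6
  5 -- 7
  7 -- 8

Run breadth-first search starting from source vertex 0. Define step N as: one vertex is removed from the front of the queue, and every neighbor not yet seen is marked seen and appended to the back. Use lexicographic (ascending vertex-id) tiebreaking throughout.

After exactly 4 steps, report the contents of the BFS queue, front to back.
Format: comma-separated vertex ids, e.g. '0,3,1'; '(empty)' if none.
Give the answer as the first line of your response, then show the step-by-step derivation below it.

3,5,7,2,6

step 1: dequeue 0; queue=[4,8]; order=0
step 2: dequeue 4; queue=[8,1,3,5]; order=0,4
step 3: dequeue 8; queue=[1,3,5,7]; order=0,4,8
step 4: dequeue 1; queue=[3,5,7,2,6]; order=0,4,8,1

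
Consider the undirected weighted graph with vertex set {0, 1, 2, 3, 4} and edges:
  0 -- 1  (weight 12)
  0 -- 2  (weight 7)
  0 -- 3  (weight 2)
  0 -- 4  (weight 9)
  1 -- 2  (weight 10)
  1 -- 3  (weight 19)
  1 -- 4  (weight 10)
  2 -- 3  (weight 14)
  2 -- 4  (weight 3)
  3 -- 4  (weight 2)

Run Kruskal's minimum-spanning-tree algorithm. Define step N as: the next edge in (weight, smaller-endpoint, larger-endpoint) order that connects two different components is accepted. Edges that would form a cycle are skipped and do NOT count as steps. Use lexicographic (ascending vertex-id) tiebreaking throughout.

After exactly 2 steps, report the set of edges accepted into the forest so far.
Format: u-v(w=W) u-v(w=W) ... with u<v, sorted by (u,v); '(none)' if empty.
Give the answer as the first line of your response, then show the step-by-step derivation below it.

0-3(w=2) 3-4(w=2)

step 1: add edge 0-3 (w=2); MST = {0-3(w=2)}
step 2: add edge 3-4 (w=2); MST = {0-3(w=2) 3-4(w=2)}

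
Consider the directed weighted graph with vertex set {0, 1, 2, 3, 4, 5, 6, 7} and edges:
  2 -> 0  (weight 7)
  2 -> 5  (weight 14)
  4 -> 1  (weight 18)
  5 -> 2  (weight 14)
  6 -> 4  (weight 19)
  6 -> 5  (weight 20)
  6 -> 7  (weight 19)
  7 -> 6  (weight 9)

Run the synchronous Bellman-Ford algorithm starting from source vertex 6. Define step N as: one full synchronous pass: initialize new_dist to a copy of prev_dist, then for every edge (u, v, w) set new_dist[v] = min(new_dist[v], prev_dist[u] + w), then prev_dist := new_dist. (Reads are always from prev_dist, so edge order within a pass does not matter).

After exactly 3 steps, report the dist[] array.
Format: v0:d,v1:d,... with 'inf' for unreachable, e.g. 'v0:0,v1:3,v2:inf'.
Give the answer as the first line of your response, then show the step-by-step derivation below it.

v0:41,v1:37,v2:34,v3:inf,v4:19,v5:20,v6:0,v7:19

step 1: dist = v0:inf,v1:inf,v2:inf,v3:inf,v4:19,v5:20,v6:0,v7:19
step 2: dist = v0:inf,v1:37,v2:34,v3:inf,v4:19,v5:20,v6:0,v7:19
step 3: dist = v0:41,v1:37,v2:34,v3:inf,v4:19,v5:20,v6:0,v7:19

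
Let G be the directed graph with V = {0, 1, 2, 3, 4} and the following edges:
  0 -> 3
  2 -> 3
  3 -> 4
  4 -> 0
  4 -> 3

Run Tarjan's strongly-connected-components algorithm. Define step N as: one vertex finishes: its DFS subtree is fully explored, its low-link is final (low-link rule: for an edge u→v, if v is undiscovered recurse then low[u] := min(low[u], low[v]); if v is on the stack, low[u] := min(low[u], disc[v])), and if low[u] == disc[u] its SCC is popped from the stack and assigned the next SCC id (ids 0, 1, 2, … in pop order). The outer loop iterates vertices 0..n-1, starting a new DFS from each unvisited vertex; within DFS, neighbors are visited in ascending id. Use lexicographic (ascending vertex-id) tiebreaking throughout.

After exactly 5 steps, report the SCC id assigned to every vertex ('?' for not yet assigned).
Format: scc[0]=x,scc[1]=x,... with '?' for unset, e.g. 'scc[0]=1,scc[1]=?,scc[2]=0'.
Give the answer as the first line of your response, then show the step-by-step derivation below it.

scc[0]=0,scc[1]=1,scc[2]=2,scc[3]=0,scc[4]=0

step 1: low=(low[0]=0,low[1]=?,low[2]=?,low[3]=1,low[4]=0); scc=(scc[0]=?,scc[1]=?,scc[2]=?,scc[3]=?,scc[4]=?)
step 2: low=(low[0]=0,low[1]=?,low[2]=?,low[3]=0,low[4]=0); scc=(scc[0]=?,scc[1]=?,scc[2]=?,scc[3]=?,scc[4]=?)
step 3: low=(low[0]=0,low[1]=?,low[2]=?,low[3]=0,low[4]=0); scc=(scc[0]=0,scc[1]=?,scc[2]=?,scc[3]=0,scc[4]=0)
step 4: low=(low[0]=0,low[1]=3,low[2]=?,low[3]=0,low[4]=0); scc=(scc[0]=0,scc[1]=1,scc[2]=?,scc[3]=0,scc[4]=0)
step 5: low=(low[0]=0,low[1]=3,low[2]=4,low[3]=0,low[4]=0); scc=(scc[0]=0,scc[1]=1,scc[2]=2,scc[3]=0,scc[4]=0)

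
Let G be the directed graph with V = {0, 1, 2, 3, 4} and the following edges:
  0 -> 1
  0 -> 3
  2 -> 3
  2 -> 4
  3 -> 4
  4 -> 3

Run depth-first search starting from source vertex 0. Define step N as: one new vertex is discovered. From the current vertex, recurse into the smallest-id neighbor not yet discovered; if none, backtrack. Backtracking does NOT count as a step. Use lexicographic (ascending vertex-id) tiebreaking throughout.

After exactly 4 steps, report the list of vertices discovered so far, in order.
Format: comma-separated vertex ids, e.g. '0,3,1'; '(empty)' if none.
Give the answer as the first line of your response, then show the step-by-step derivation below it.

0,1,3,4

step 1: discover 0; path=0; order=0
step 2: discover 1; path=0>1; order=0,1
step 3: discover 3; path=0>3; order=0,1,3
step 4: discover 4; path=0>3>4; order=0,1,3,4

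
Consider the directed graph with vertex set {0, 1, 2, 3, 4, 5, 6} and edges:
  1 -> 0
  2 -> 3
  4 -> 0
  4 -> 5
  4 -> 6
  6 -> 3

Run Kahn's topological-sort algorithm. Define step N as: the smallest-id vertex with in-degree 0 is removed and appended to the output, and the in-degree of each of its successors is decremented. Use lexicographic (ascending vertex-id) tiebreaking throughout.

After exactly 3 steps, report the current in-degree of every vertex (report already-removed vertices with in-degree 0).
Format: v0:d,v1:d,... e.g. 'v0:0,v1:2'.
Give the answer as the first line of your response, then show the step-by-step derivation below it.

v0:0,v1:0,v2:0,v3:1,v4:0,v5:0,v6:0

step 1: output 1; order=[1]; indeg=(1,0,0,2,0,1,1)
step 2: output 2; order=[1,2]; indeg=(1,0,0,1,0,1,1)
step 3: output 4; order=[1,2,4]; indeg=(0,0,0,1,0,0,0)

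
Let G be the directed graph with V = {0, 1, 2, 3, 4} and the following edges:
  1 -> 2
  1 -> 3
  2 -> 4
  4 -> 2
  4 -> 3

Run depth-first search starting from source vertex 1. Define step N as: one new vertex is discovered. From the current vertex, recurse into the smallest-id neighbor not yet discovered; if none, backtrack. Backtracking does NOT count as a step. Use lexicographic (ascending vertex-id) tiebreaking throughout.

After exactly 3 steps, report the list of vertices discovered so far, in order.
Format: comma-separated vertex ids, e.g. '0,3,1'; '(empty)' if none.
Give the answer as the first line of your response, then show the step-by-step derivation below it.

1,2,4

step 1: discover 1; path=1; order=1
step 2: discover 2; path=1>2; order=1,2
step 3: discover 4; path=1>2>4; order=1,2,4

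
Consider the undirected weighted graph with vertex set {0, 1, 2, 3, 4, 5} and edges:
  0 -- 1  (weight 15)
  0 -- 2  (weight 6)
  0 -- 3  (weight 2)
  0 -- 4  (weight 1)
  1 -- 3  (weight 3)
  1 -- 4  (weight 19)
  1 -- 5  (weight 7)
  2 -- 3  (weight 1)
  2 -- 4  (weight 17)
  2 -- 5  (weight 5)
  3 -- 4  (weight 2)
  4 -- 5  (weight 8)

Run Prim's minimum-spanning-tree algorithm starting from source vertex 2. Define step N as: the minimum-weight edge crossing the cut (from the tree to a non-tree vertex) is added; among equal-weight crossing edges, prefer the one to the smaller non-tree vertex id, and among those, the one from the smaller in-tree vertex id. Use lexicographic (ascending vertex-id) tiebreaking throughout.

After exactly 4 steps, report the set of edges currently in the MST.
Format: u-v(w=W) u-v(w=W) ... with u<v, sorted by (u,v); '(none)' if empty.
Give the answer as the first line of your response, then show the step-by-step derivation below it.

0-3(w=2) 0-4(w=1) 1-3(w=3) 2-3(w=1)

step 1: add edge 2-3 (w=1); MST = {2-3(w=1)}
step 2: add edge 0-3 (w=2); MST = {0-3(w=2) 2-3(w=1)}
step 3: add edge 0-4 (w=1); MST = {0-3(w=2) 0-4(w=1) 2-3(w=1)}
step 4: add edge 1-3 (w=3); MST = {0-3(w=2) 0-4(w=1) 1-3(w=3) 2-3(w=1)}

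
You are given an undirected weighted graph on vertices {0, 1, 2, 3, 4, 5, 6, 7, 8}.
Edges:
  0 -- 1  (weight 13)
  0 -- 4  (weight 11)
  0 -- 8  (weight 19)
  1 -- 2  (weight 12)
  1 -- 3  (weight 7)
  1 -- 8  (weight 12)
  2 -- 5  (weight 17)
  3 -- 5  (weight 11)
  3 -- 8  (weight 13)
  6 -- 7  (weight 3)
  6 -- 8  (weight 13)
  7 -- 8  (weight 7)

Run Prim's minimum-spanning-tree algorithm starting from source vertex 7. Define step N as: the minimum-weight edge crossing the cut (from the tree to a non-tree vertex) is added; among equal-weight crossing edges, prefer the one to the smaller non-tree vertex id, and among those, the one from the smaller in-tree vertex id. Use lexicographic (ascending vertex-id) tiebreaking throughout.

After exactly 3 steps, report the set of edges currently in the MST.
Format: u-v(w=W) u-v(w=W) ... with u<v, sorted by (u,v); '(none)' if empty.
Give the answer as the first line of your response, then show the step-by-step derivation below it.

1-8(w=12) 6-7(w=3) 7-8(w=7)

step 1: add edge 6-7 (w=3); MST = {6-7(w=3)}
step 2: add edge 7-8 (w=7); MST = {6-7(w=3) 7-8(w=7)}
step 3: add edge 1-8 (w=12); MST = {1-8(w=12) 6-7(w=3) 7-8(w=7)}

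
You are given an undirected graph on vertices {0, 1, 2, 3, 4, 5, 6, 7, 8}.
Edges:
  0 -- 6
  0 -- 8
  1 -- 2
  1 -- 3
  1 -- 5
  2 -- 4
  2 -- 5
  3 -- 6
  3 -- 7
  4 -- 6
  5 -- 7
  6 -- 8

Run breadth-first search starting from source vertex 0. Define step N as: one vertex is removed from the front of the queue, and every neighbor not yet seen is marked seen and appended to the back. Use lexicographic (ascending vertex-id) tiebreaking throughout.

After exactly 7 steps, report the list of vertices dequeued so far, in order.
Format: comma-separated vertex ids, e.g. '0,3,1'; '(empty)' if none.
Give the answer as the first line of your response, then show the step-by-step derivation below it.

0,6,8,3,4,1,7

step 1: dequeue 0; queue=[6,8]; order=0
step 2: dequeue 6; queue=[8,3,4]; order=0,6
step 3: dequeue 8; queue=[3,4]; order=0,6,8
step 4: dequeue 3; queue=[4,1,7]; order=0,6,8,3
step 5: dequeue 4; queue=[1,7,2]; order=0,6,8,3,4
step 6: dequeue 1; queue=[7,2,5]; order=0,6,8,3,4,1
step 7: dequeue 7; queue=[2,5]; order=0,6,8,3,4,1,7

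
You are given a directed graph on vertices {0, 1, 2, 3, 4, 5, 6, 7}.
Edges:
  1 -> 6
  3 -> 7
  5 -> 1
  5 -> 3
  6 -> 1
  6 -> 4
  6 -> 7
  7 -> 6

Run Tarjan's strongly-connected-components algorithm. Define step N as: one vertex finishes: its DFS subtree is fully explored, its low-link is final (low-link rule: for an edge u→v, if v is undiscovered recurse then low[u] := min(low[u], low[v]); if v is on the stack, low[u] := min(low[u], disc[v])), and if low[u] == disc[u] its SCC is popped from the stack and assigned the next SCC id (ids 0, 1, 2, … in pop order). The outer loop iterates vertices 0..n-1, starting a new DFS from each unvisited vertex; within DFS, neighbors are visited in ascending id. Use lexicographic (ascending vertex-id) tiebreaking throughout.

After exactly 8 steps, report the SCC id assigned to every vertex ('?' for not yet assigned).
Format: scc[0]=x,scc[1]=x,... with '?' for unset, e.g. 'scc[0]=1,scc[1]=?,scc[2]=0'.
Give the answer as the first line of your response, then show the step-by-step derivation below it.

scc[0]=0,scc[1]=2,scc[2]=3,scc[3]=4,scc[4]=1,scc[5]=5,scc[6]=2,scc[7]=2

step 1: low=(low[0]=0,low[1]=?,low[2]=?,low[3]=?,low[4]=?,low[5]=?,low[6]=?,low[7]=?); scc=(scc[0]=0,scc[1]=?,scc[2]=?,scc[3]=?,scc[4]=?,scc[5]=?,scc[6]=?,scc[7]=?)
step 2: low=(low[0]=0,low[1]=1,low[2]=?,low[3]=?,low[4]=3,low[5]=?,low[6]=1,low[7]=?); scc=(scc[0]=0,scc[1]=?,scc[2]=?,scc[3]=?,scc[4]=1,scc[5]=?,scc[6]=?,scc[7]=?)
step 3: low=(low[0]=0,low[1]=1,low[2]=?,low[3]=?,low[4]=3,low[5]=?,low[6]=1,low[7]=2); scc=(scc[0]=0,scc[1]=?,scc[2]=?,scc[3]=?,scc[4]=1,scc[5]=?,scc[6]=?,scc[7]=?)
step 4: low=(low[0]=0,low[1]=1,low[2]=?,low[3]=?,low[4]=3,low[5]=?,low[6]=1,low[7]=2); scc=(scc[0]=0,scc[1]=?,scc[2]=?,scc[3]=?,scc[4]=1,scc[5]=?,scc[6]=?,scc[7]=?)
step 5: low=(low[0]=0,low[1]=1,low[2]=?,low[3]=?,low[4]=3,low[5]=?,low[6]=1,low[7]=2); scc=(scc[0]=0,scc[1]=2,scc[2]=?,scc[3]=?,scc[4]=1,scc[5]=?,scc[6]=2,scc[7]=2)
step 6: low=(low[0]=0,low[1]=1,low[2]=5,low[3]=?,low[4]=3,low[5]=?,low[6]=1,low[7]=2); scc=(scc[0]=0,scc[1]=2,scc[2]=3,scc[3]=?,scc[4]=1,scc[5]=?,scc[6]=2,scc[7]=2)
step 7: low=(low[0]=0,low[1]=1,low[2]=5,low[3]=6,low[4]=3,low[5]=?,low[6]=1,low[7]=2); scc=(scc[0]=0,scc[1]=2,scc[2]=3,scc[3]=4,scc[4]=1,scc[5]=?,scc[6]=2,scc[7]=2)
step 8: low=(low[0]=0,low[1]=1,low[2]=5,low[3]=6,low[4]=3,low[5]=7,low[6]=1,low[7]=2); scc=(scc[0]=0,scc[1]=2,scc[2]=3,scc[3]=4,scc[4]=1,scc[5]=5,scc[6]=2,scc[7]=2)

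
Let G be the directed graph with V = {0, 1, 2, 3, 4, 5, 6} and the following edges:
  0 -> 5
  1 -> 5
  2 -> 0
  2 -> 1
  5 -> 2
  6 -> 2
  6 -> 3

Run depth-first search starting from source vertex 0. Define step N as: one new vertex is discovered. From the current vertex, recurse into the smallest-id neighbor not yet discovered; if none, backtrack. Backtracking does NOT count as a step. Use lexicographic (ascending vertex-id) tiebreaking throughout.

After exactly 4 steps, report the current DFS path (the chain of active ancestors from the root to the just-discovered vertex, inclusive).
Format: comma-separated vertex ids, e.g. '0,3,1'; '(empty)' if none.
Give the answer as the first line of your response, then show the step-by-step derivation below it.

0,5,2,1

step 1: discover 0; path=0; order=0
step 2: discover 5; path=0>5; order=0,5
step 3: discover 2; path=0>5>2; order=0,5,2
step 4: discover 1; path=0>5>2>1; order=0,5,2,1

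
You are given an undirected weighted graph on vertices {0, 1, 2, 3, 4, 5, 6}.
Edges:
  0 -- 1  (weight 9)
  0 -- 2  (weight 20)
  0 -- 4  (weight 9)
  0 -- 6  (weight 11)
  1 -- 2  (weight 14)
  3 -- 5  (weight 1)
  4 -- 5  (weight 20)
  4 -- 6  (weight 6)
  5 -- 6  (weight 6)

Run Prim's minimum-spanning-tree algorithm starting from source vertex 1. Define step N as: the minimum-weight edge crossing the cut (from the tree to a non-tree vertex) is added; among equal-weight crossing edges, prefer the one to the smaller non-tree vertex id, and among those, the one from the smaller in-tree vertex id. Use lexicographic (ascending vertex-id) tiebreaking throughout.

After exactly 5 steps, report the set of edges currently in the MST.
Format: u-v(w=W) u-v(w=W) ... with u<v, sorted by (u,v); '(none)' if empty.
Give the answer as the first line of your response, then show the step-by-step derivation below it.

0-1(w=9) 0-4(w=9) 3-5(w=1) 4-6(w=6) 5-6(w=6)

step 1: add edge 0-1 (w=9); MST = {0-1(w=9)}
step 2: add edge 0-4 (w=9); MST = {0-1(w=9) 0-4(w=9)}
step 3: add edge 4-6 (w=6); MST = {0-1(w=9) 0-4(w=9) 4-6(w=6)}
step 4: add edge 5-6 (w=6); MST = {0-1(w=9) 0-4(w=9) 4-6(w=6) 5-6(w=6)}
step 5: add edge 3-5 (w=1); MST = {0-1(w=9) 0-4(w=9) 3-5(w=1) 4-6(w=6) 5-6(w=6)}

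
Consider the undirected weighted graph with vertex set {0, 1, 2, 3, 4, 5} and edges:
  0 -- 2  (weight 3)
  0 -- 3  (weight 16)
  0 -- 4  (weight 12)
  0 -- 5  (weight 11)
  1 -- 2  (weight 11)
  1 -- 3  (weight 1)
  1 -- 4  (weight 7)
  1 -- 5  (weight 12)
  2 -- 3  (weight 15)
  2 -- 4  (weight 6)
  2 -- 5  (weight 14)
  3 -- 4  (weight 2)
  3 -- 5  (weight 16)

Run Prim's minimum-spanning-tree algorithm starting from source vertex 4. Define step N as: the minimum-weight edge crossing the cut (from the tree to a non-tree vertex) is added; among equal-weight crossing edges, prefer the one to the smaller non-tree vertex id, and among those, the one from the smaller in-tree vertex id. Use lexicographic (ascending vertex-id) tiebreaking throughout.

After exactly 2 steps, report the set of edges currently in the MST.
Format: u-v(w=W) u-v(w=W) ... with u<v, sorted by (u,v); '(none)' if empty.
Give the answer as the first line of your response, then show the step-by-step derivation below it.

1-3(w=1) 3-4(w=2)

step 1: add edge 3-4 (w=2); MST = {3-4(w=2)}
step 2: add edge 1-3 (w=1); MST = {1-3(w=1) 3-4(w=2)}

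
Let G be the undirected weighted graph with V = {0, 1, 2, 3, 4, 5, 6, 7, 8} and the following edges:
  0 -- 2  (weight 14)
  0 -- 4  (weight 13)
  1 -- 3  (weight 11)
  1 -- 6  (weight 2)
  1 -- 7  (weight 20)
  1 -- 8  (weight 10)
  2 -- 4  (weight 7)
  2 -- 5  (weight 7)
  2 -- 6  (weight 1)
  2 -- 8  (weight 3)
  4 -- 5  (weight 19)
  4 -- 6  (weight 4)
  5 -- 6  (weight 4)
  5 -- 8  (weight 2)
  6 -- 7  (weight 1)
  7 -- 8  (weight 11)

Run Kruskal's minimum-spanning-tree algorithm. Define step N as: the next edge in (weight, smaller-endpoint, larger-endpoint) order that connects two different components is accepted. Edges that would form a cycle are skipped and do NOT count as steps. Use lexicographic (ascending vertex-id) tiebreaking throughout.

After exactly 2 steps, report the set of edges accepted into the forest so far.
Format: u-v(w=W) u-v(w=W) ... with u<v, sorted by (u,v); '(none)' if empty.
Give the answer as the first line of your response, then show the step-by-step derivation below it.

2-6(w=1) 6-7(w=1)

step 1: add edge 2-6 (w=1); MST = {2-6(w=1)}
step 2: add edge 6-7 (w=1); MST = {2-6(w=1) 6-7(w=1)}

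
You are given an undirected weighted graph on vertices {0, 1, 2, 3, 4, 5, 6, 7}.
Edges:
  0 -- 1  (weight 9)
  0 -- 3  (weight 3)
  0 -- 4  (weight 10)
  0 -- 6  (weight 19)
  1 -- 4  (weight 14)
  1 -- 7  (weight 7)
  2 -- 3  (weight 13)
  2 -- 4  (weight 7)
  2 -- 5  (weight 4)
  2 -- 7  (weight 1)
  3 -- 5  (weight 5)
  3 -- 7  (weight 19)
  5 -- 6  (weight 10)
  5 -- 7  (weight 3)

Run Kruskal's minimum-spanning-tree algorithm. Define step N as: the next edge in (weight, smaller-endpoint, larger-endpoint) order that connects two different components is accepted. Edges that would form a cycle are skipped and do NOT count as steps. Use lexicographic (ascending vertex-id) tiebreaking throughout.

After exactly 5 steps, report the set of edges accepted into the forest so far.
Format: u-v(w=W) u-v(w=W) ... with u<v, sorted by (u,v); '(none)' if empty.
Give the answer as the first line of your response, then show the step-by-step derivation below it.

0-3(w=3) 1-7(w=7) 2-7(w=1) 3-5(w=5) 5-7(w=3)

step 1: add edge 2-7 (w=1); MST = {2-7(w=1)}
step 2: add edge 0-3 (w=3); MST = {0-3(w=3) 2-7(w=1)}
step 3: add edge 5-7 (w=3); MST = {0-3(w=3) 2-7(w=1) 5-7(w=3)}
step 4: add edge 3-5 (w=5); MST = {0-3(w=3) 2-7(w=1) 3-5(w=5) 5-7(w=3)}
step 5: add edge 1-7 (w=7); MST = {0-3(w=3) 1-7(w=7) 2-7(w=1) 3-5(w=5) 5-7(w=3)}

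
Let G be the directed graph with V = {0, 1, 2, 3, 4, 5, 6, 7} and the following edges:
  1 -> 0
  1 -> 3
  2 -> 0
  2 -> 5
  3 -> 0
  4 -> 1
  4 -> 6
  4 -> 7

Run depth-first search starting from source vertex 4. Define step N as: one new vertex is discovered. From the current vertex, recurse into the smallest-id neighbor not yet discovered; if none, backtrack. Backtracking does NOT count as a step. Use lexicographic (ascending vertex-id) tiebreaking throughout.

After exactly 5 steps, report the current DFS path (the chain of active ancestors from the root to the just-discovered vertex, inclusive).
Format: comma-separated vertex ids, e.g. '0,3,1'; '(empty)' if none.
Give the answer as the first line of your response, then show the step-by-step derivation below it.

4,6

step 1: discover 4; path=4; order=4
step 2: discover 1; path=4>1; order=4,1
step 3: discover 0; path=4>1>0; order=4,1,0
step 4: discover 3; path=4>1>3; order=4,1,0,3
step 5: discover 6; path=4>6; order=4,1,0,3,6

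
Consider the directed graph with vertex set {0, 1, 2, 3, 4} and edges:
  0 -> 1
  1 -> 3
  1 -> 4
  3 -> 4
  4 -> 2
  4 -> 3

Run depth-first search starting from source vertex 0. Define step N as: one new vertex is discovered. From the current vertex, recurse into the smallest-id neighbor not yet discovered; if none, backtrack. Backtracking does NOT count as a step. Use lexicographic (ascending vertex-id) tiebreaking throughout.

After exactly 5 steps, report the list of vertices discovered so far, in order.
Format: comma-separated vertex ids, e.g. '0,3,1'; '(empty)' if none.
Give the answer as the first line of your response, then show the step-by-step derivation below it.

0,1,3,4,2

step 1: discover 0; path=0; order=0
step 2: discover 1; path=0>1; order=0,1
step 3: discover 3; path=0>1>3; order=0,1,3
step 4: discover 4; path=0>1>3>4; order=0,1,3,4
step 5: discover 2; path=0>1>3>4>2; order=0,1,3,4,2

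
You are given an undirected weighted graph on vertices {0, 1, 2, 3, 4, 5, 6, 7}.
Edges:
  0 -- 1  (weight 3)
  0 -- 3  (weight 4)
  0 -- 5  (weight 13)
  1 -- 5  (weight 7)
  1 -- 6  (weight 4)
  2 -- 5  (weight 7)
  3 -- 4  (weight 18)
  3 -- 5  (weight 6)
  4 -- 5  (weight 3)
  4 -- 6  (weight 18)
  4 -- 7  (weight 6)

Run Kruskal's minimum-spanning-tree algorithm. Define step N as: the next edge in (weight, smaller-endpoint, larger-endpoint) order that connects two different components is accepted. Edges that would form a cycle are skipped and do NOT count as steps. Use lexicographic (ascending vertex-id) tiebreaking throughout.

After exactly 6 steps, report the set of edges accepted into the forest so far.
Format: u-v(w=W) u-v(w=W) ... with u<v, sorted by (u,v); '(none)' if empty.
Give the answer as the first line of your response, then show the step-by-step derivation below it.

0-1(w=3) 0-3(w=4) 1-6(w=4) 3-5(w=6) 4-5(w=3) 4-7(w=6)

step 1: add edge 0-1 (w=3); MST = {0-1(w=3)}
step 2: add edge 4-5 (w=3); MST = {0-1(w=3) 4-5(w=3)}
step 3: add edge 0-3 (w=4); MST = {0-1(w=3) 0-3(w=4) 4-5(w=3)}
step 4: add edge 1-6 (w=4); MST = {0-1(w=3) 0-3(w=4) 1-6(w=4) 4-5(w=3)}
step 5: add edge 3-5 (w=6); MST = {0-1(w=3) 0-3(w=4) 1-6(w=4) 3-5(w=6) 4-5(w=3)}
step 6: add edge 4-7 (w=6); MST = {0-1(w=3) 0-3(w=4) 1-6(w=4) 3-5(w=6) 4-5(w=3) 4-7(w=6)}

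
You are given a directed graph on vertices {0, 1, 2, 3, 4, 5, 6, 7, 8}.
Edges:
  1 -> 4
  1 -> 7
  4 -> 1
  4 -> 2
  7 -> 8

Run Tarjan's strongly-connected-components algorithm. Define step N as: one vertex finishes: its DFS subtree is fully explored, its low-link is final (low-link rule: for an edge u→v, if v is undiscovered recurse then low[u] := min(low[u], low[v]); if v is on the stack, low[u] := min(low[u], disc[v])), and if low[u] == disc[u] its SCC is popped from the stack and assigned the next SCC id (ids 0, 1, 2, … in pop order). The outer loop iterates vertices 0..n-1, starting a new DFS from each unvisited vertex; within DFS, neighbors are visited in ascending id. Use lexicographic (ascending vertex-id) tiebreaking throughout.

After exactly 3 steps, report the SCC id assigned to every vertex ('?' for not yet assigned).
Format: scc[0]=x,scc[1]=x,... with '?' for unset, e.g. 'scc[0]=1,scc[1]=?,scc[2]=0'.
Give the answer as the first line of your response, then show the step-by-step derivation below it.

scc[0]=0,scc[1]=?,scc[2]=1,scc[3]=?,scc[4]=?,scc[5]=?,scc[6]=?,scc[7]=?,scc[8]=?

step 1: low=(low[0]=0,low[1]=?,low[2]=?,low[3]=?,low[4]=?,low[5]=?,low[6]=?,low[7]=?,low[8]=?); scc=(scc[0]=0,scc[1]=?,scc[2]=?,scc[3]=?,scc[4]=?,scc[5]=?,scc[6]=?,scc[7]=?,scc[8]=?)
step 2: low=(low[0]=0,low[1]=1,low[2]=3,low[3]=?,low[4]=1,low[5]=?,low[6]=?,low[7]=?,low[8]=?); scc=(scc[0]=0,scc[1]=?,scc[2]=1,scc[3]=?,scc[4]=?,scc[5]=?,scc[6]=?,scc[7]=?,scc[8]=?)
step 3: low=(low[0]=0,low[1]=1,low[2]=3,low[3]=?,low[4]=1,low[5]=?,low[6]=?,low[7]=?,low[8]=?); scc=(scc[0]=0,scc[1]=?,scc[2]=1,scc[3]=?,scc[4]=?,scc[5]=?,scc[6]=?,scc[7]=?,scc[8]=?)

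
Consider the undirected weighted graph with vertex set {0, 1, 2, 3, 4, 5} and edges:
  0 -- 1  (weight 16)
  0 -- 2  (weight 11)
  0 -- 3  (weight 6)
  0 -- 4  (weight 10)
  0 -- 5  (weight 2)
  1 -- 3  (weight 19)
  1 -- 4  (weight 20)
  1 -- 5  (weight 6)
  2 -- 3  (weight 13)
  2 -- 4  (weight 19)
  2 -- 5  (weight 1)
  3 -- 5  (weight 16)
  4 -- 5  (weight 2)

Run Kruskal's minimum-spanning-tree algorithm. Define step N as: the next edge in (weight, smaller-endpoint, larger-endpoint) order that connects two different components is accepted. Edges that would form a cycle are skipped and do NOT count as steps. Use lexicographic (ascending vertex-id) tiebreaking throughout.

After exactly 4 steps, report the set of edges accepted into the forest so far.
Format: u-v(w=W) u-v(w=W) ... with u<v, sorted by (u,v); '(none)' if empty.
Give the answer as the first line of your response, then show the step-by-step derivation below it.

0-3(w=6) 0-5(w=2) 2-5(w=1) 4-5(w=2)

step 1: add edge 2-5 (w=1); MST = {2-5(w=1)}
step 2: add edge 0-5 (w=2); MST = {0-5(w=2) 2-5(w=1)}
step 3: add edge 4-5 (w=2); MST = {0-5(w=2) 2-5(w=1) 4-5(w=2)}
step 4: add edge 0-3 (w=6); MST = {0-3(w=6) 0-5(w=2) 2-5(w=1) 4-5(w=2)}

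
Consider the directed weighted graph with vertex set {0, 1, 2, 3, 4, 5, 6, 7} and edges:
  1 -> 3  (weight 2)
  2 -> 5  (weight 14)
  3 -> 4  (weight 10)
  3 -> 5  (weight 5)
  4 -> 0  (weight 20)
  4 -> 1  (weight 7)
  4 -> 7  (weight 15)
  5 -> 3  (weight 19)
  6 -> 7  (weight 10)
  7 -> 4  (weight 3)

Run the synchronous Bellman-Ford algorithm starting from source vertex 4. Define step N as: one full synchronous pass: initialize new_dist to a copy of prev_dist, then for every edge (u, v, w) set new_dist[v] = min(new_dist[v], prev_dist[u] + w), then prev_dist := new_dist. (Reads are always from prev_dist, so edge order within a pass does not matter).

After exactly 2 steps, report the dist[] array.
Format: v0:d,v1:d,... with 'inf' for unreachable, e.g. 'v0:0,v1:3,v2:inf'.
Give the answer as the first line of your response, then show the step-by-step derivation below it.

v0:20,v1:7,v2:inf,v3:9,v4:0,v5:inf,v6:inf,v7:15

step 1: dist = v0:20,v1:7,v2:inf,v3:inf,v4:0,v5:inf,v6:inf,v7:15
step 2: dist = v0:20,v1:7,v2:inf,v3:9,v4:0,v5:inf,v6:inf,v7:15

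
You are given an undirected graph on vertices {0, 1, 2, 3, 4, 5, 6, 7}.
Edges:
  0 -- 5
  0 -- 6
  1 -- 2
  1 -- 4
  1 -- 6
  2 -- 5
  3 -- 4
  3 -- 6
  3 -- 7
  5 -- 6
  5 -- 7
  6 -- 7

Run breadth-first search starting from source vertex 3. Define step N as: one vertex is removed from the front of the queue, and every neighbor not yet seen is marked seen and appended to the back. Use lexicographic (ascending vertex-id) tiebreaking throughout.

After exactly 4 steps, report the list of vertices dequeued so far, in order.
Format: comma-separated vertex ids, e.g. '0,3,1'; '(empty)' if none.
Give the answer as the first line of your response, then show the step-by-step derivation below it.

3,4,6,7

step 1: dequeue 3; queue=[4,6,7]; order=3
step 2: dequeue 4; queue=[6,7,1]; order=3,4
step 3: dequeue 6; queue=[7,1,0,5]; order=3,4,6
step 4: dequeue 7; queue=[1,0,5]; order=3,4,6,7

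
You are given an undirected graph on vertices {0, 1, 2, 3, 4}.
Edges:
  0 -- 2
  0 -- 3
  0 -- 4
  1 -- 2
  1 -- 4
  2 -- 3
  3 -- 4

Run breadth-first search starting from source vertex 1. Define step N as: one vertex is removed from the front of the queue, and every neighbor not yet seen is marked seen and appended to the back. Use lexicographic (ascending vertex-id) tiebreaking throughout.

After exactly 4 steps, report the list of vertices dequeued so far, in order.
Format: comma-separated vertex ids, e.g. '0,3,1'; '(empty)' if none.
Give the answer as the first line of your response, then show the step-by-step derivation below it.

1,2,4,0

step 1: dequeue 1; queue=[2,4]; order=1
step 2: dequeue 2; queue=[4,0,3]; order=1,2
step 3: dequeue 4; queue=[0,3]; order=1,2,4
step 4: dequeue 0; queue=[3]; order=1,2,4,0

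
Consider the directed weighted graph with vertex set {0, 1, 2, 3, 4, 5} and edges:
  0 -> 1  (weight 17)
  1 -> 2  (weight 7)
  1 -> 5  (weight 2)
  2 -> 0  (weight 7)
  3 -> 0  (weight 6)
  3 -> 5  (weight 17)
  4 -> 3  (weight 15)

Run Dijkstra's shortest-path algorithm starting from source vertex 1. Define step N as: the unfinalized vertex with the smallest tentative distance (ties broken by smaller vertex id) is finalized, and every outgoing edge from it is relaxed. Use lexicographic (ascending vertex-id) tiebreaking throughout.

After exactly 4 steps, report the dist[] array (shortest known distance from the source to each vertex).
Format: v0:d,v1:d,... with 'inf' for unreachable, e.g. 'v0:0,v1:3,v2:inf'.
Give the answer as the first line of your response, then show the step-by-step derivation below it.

v0:14,v1:0,v2:7,v3:inf,v4:inf,v5:2

step 1: dist = v0:inf,v1:0,v2:7,v3:inf,v4:inf,v5:2
step 2: dist = v0:inf,v1:0,v2:7,v3:inf,v4:inf,v5:2
step 3: dist = v0:14,v1:0,v2:7,v3:inf,v4:inf,v5:2
step 4: dist = v0:14,v1:0,v2:7,v3:inf,v4:inf,v5:2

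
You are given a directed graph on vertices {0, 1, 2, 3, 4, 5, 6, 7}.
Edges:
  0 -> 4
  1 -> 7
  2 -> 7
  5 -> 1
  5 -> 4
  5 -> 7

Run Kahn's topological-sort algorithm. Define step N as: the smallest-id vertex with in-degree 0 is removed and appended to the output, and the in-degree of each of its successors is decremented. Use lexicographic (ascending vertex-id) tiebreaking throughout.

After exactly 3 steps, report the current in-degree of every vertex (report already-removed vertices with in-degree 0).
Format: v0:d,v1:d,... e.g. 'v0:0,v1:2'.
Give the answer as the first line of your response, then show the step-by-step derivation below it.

v0:0,v1:1,v2:0,v3:0,v4:1,v5:0,v6:0,v7:2

step 1: output 0; order=[0]; indeg=(0,1,0,0,1,0,0,3)
step 2: output 2; order=[0,2]; indeg=(0,1,0,0,1,0,0,2)
step 3: output 3; order=[0,2,3]; indeg=(0,1,0,0,1,0,0,2)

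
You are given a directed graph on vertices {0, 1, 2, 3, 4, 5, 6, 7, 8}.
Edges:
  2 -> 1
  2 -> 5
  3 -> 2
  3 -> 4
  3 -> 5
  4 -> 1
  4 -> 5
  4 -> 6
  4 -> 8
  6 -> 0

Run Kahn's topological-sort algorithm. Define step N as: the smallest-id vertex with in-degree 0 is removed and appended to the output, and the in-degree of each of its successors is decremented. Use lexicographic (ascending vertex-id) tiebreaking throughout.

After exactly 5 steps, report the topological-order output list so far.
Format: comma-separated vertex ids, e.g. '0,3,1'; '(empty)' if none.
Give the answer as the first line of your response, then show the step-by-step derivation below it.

3,2,4,1,5

step 1: output 3; order=[3]; indeg=(1,2,0,0,0,2,1,0,1)
step 2: output 2; order=[3,2]; indeg=(1,1,0,0,0,1,1,0,1)
step 3: output 4; order=[3,2,4]; indeg=(1,0,0,0,0,0,0,0,0)
step 4: output 1; order=[3,2,4,1]; indeg=(1,0,0,0,0,0,0,0,0)
step 5: output 5; order=[3,2,4,1,5]; indeg=(1,0,0,0,0,0,0,0,0)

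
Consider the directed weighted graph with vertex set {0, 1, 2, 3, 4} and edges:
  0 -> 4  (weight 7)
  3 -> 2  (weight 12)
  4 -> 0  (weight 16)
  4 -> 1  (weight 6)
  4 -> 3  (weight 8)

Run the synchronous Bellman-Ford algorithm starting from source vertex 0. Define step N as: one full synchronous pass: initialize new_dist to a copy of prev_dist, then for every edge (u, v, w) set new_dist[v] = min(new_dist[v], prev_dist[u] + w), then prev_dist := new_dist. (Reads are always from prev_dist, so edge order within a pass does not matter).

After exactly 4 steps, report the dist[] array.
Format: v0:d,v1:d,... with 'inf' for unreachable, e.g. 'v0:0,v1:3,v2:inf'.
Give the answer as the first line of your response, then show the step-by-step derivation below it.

v0:0,v1:13,v2:27,v3:15,v4:7

step 1: dist = v0:0,v1:inf,v2:inf,v3:inf,v4:7
step 2: dist = v0:0,v1:13,v2:inf,v3:15,v4:7
step 3: dist = v0:0,v1:13,v2:27,v3:15,v4:7
step 4: dist = v0:0,v1:13,v2:27,v3:15,v4:7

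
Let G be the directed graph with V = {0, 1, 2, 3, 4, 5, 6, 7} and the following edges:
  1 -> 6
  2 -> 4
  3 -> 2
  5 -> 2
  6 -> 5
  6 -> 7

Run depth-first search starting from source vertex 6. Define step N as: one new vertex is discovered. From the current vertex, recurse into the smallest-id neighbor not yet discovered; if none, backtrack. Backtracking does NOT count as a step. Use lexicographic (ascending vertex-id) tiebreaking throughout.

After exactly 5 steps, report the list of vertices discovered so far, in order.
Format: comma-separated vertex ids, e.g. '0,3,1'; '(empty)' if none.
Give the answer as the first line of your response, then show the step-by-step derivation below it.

6,5,2,4,7

step 1: discover 6; path=6; order=6
step 2: discover 5; path=6>5; order=6,5
step 3: discover 2; path=6>5>2; order=6,5,2
step 4: discover 4; path=6>5>2>4; order=6,5,2,4
step 5: discover 7; path=6>7; order=6,5,2,4,7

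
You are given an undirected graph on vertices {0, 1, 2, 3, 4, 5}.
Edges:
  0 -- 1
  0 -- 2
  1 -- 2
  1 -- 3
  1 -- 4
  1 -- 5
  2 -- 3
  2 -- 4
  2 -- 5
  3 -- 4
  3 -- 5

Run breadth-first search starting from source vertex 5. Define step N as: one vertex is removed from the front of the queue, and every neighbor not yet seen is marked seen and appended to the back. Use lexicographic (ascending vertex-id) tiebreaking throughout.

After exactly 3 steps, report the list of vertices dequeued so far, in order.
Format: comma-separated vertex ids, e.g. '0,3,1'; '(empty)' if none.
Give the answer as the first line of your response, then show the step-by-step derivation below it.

5,1,2

step 1: dequeue 5; queue=[1,2,3]; order=5
step 2: dequeue 1; queue=[2,3,0,4]; order=5,1
step 3: dequeue 2; queue=[3,0,4]; order=5,1,2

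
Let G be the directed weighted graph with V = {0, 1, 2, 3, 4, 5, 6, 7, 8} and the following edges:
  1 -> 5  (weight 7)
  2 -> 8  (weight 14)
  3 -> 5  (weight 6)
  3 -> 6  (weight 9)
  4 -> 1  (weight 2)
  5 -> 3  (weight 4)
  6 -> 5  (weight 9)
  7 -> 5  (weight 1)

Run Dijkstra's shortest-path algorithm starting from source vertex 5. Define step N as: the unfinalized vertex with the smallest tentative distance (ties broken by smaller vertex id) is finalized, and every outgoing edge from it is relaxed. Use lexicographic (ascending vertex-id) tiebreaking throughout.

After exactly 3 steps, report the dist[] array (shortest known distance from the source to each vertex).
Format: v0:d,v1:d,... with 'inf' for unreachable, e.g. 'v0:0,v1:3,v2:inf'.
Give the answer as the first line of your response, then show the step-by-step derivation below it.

v0:inf,v1:inf,v2:inf,v3:4,v4:inf,v5:0,v6:13,v7:inf,v8:inf

step 1: dist = v0:inf,v1:inf,v2:inf,v3:4,v4:inf,v5:0,v6:inf,v7:inf,v8:inf
step 2: dist = v0:inf,v1:inf,v2:inf,v3:4,v4:inf,v5:0,v6:13,v7:inf,v8:inf
step 3: dist = v0:inf,v1:inf,v2:inf,v3:4,v4:inf,v5:0,v6:13,v7:inf,v8:inf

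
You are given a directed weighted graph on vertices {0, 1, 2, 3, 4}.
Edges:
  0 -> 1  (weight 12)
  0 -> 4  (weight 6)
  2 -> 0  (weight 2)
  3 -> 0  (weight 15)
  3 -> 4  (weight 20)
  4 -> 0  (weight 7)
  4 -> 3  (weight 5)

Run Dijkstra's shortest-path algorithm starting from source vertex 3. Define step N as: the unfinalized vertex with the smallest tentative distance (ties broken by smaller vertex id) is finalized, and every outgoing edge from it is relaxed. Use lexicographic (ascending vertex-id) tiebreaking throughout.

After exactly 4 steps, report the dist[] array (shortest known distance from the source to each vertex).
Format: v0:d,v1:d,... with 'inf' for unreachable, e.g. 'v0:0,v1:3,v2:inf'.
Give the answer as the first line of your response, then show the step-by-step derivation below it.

v0:15,v1:27,v2:inf,v3:0,v4:20

step 1: dist = v0:15,v1:inf,v2:inf,v3:0,v4:20
step 2: dist = v0:15,v1:27,v2:inf,v3:0,v4:20
step 3: dist = v0:15,v1:27,v2:inf,v3:0,v4:20
step 4: dist = v0:15,v1:27,v2:inf,v3:0,v4:20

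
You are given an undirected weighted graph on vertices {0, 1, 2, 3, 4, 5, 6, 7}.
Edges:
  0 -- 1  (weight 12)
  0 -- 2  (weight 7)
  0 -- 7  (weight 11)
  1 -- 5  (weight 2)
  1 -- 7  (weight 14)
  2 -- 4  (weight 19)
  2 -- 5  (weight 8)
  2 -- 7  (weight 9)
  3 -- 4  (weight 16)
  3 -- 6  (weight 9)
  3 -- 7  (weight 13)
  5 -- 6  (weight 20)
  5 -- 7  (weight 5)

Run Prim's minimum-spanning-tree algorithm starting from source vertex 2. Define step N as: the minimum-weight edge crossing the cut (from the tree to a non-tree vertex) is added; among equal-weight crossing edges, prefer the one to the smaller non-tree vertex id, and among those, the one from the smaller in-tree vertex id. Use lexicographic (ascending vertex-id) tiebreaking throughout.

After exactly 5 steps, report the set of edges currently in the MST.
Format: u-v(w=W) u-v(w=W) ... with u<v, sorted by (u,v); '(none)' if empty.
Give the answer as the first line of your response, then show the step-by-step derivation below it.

0-2(w=7) 1-5(w=2) 2-5(w=8) 3-7(w=13) 5-7(w=5)

step 1: add edge 0-2 (w=7); MST = {0-2(w=7)}
step 2: add edge 2-5 (w=8); MST = {0-2(w=7) 2-5(w=8)}
step 3: add edge 1-5 (w=2); MST = {0-2(w=7) 1-5(w=2) 2-5(w=8)}
step 4: add edge 5-7 (w=5); MST = {0-2(w=7) 1-5(w=2) 2-5(w=8) 5-7(w=5)}
step 5: add edge 3-7 (w=13); MST = {0-2(w=7) 1-5(w=2) 2-5(w=8) 3-7(w=13) 5-7(w=5)}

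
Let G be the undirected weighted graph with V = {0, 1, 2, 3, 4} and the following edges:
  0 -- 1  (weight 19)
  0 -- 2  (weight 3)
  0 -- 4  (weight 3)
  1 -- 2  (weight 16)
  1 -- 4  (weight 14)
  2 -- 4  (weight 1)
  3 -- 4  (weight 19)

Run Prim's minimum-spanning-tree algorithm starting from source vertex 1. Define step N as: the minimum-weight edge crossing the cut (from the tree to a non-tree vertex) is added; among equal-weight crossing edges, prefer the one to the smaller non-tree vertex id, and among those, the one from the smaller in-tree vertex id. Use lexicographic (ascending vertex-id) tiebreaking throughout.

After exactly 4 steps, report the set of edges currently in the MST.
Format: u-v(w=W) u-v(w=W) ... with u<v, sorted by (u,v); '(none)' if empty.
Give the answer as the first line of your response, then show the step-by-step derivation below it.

0-2(w=3) 1-4(w=14) 2-4(w=1) 3-4(w=19)

step 1: add edge 1-4 (w=14); MST = {1-4(w=14)}
step 2: add edge 2-4 (w=1); MST = {1-4(w=14) 2-4(w=1)}
step 3: add edge 0-2 (w=3); MST = {0-2(w=3) 1-4(w=14) 2-4(w=1)}
step 4: add edge 3-4 (w=19); MST = {0-2(w=3) 1-4(w=14) 2-4(w=1) 3-4(w=19)}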